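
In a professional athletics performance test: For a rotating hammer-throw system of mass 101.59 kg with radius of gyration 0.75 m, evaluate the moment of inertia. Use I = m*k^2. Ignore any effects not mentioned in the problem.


I = m * k^2
I = 101.59 * 0.75^2
I = 101.59 * 0.5625 = 57.1444 kg*m^2

57.1444 kg*m^2


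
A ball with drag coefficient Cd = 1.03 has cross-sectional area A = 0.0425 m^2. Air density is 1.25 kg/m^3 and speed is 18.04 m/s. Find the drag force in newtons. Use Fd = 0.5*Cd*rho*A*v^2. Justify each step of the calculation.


Fd = 0.5 * Cd * rho * A * v^2
Fd = 0.5 * 1.03 * 1.25 * 0.0425 * 18.04^2
v^2 = 325.4416
Fd = 0.5 * 1.03 * 1.25 * 0.0425 * 325.4416 = 8.9039 N

8.9039 N


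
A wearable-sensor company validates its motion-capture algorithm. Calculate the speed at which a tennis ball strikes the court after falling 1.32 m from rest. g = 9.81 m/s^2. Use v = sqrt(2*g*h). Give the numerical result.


v = sqrt(2 * g * h)
v = sqrt(2 * 9.81 * 1.32)
v = sqrt(25.8984) = 5.089 m/s

5.089 m/s


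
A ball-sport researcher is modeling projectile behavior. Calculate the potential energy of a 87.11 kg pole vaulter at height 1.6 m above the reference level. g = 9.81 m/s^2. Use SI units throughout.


PE = m * g * h
PE = 87.11 * 9.81 * 1.6
PE = 854.5491 * 1.6 = 1367.2786 J

1367.2786 J


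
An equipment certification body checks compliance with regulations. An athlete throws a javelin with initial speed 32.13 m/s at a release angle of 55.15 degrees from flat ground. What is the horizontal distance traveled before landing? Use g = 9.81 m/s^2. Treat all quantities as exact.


R = v^2 * sin(2*theta) / g
Convert angle to radians: theta = 55.15 deg = 0.9625 rad
sin(2*theta) = sin(1.9251) = 0.9379
R = 32.13^2 * 0.9379 / 9.81
R = 1032.3369 * 0.9379 / 9.81 = 98.697 m

98.697 m


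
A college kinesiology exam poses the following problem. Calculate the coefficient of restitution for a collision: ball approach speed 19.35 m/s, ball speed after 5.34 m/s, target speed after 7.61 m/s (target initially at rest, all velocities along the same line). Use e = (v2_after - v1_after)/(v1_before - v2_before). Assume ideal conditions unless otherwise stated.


e = (v2_after - v1_after) / (v1_before - v2_before)
Numerator = 7.61 - 5.34 = 2.27
Denominator = 19.35 - 0 = 19.35
e = 2.27 / 19.35 = 0.1173

0.1173


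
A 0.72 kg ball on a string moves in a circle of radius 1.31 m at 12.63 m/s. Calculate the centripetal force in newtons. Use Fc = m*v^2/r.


Fc = m * v^2 / r
v^2 = 12.63^2 = 159.5169
Fc = 0.72 * 159.5169 / 1.31
Fc = 114.8522 / 1.31 = 87.6734 N

87.6734 N


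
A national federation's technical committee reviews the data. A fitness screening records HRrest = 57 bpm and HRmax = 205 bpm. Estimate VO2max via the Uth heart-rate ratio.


VO2max = 15.3 * HRmax / HRrest
VO2max = 15.3 * 205 / 57
VO2max = 3136.5 / 57 = 55.0263 mL/kg/min

55.0263 mL/kg/min


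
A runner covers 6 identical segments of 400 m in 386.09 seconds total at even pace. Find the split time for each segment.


Split time = total_time / n_laps = 386.09 / 6
Split time = 64.3483 s per lap

64.3483 s


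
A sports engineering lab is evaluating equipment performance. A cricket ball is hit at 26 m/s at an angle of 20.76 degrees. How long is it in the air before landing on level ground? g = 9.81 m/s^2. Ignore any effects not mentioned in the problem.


T = 2*v*sin(theta)/g
sin(theta) = sin(20.76 deg) = 0.3545
T = 2*26*0.3545 / 9.81
T = 18.4316 / 9.81 = 1.8789 s

1.8789 s


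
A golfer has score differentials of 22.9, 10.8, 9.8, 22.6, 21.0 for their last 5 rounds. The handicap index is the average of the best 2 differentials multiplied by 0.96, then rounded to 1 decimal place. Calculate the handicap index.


All differentials: 22.9, 10.8, 9.8, 22.6, 21.0
Sorted: 9.8, 10.8, 21.0, 22.6, 22.9
Best 2: 9.8, 10.8
Average of best = 20.6 / 2 = 10.3
Raw index = 10.3 * 0.96 = 9.888
Handicap index = round(9.888, 1) = 9.9

9.9


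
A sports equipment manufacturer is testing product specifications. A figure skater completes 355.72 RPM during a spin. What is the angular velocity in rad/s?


omega = RPM * 2 * pi / 60
omega = 355.72 * 2 * 3.14159 / 60
omega = 2235.0547 / 60 = 37.2509 rad/s

37.2509 rad/s


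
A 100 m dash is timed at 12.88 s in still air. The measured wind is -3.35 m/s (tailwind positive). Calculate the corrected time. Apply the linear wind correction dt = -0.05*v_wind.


dt = -0.05 * v_wind = -0.05 * -3.35 = 0.1675 s
t_corrected = t_still + dt = 12.88 + (0.1675)
t_corrected = 13.0475 s

13.0475 s


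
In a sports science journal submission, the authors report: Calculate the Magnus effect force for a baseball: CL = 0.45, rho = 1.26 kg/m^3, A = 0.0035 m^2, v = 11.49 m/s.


FM = 0.5 * CL * rho * A * v^2
FM = 0.5 * 0.45 * 1.26 * 0.0035 * 11.49^2
v^2 = 132.0201
FM = 0.5 * 0.45 * 1.26 * 0.0035 * 132.0201 = 0.131 N

0.131 N


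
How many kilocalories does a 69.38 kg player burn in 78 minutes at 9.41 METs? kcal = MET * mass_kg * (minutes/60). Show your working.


kcal = MET * mass * time_hr
Convert time: 78 min = 1.3 hr
kcal = 9.41 * 69.38 * 1.3
kcal = 848.7255 kcal

848.7255 kcal


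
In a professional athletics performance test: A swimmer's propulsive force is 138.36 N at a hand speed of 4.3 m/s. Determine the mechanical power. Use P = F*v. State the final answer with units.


P = F * v
P = 138.36 * 4.3
P = 594.948 W

594.948 W


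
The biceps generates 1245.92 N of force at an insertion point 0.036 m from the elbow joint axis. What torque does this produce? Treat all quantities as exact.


tau = F * d
tau = 1245.92 * 0.036
tau = 44.8531 N*m

44.8531 N*m


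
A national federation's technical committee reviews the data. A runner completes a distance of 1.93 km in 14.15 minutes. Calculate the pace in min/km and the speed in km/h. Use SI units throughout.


Pace = time / distance = 14.15 min / 1.93 km = 7.3316 min/km
Speed = distance / time_in_hours = 1.93 / 0.2358 hr
Speed = 8.1837 km/h

7.3316 min/km, 8.1837 km/h


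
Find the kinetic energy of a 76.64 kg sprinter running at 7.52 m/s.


KE = 0.5 * m * v^2
KE = 0.5 * 76.64 * 7.52^2
KE = 0.5 * 76.64 * 56.5504 = 2167.0113 J

2167.0113 J


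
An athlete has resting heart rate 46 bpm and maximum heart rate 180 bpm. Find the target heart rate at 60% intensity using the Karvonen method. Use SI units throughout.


Target = HRrest + pct*(HRmax - HRrest)
Heart rate reserve = HRmax - HRrest = 180 - 46 = 134 bpm
Fraction = 60% = 0.6
Target = 46 + 0.6 * 134
Target = 46 + 80.4 = 126.4 bpm

126.4 bpm


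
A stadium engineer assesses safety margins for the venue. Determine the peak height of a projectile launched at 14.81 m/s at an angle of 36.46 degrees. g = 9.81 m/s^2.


H = (v*sin(theta))^2 / (2*g)
vy = v*sin(theta) = 14.81 * sin(36.46 deg) = 8.801 m/s
H = vy^2 / (2*g) = 77.4578 / (2*9.81)
H = 77.4578 / 19.62 = 3.9479 m

3.9479 m


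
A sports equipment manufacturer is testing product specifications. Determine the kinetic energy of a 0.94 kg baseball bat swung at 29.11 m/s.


KE = 0.5 * m * v^2
KE = 0.5 * 0.94 * 29.11^2
KE = 0.5 * 0.94 * 847.3921 = 398.2743 J

398.2743 J


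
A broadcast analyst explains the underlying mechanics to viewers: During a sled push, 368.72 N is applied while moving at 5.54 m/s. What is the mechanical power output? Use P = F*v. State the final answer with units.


P = F * v
P = 368.72 * 5.54
P = 2042.7088 W

2042.7088 W


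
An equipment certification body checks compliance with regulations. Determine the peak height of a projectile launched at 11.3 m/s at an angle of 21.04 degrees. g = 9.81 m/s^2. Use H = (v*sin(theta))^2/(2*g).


H = (v*sin(theta))^2 / (2*g)
vy = v*sin(theta) = 11.3 * sin(21.04 deg) = 4.0569 m/s
H = vy^2 / (2*g) = 16.4586 / (2*9.81)
H = 16.4586 / 19.62 = 0.8389 m

0.8389 m


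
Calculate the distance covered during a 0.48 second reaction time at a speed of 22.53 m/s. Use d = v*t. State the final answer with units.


d = v * t
d = 22.53 * 0.48
d = 10.8144 m

10.8144 m


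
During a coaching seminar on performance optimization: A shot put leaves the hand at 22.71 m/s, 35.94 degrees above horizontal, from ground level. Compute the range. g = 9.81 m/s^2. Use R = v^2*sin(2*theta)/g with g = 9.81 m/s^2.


R = v^2 * sin(2*theta) / g
Convert angle to radians: theta = 35.94 deg = 0.6273 rad
sin(2*theta) = sin(1.2545) = 0.9504
R = 22.71^2 * 0.9504 / 9.81
R = 515.7441 * 0.9504 / 9.81 = 49.966 m

49.966 m


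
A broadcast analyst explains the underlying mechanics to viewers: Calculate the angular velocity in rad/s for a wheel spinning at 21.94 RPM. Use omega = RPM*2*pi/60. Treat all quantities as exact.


omega = RPM * 2 * pi / 60
omega = 21.94 * 2 * 3.14159 / 60
omega = 137.8531 / 60 = 2.2976 rad/s

2.2976 rad/s


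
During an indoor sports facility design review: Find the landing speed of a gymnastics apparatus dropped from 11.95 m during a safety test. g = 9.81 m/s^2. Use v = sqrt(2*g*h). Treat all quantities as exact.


v = sqrt(2 * g * h)
v = sqrt(2 * 9.81 * 11.95)
v = sqrt(234.459) = 15.3121 m/s

15.3121 m/s


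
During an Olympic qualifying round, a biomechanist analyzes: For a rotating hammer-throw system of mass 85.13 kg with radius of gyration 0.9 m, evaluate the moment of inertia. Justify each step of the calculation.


I = m * k^2
I = 85.13 * 0.9^2
I = 85.13 * 0.81 = 68.9553 kg*m^2

68.9553 kg*m^2


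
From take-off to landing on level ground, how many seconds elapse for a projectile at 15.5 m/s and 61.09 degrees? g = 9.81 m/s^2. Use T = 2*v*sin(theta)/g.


T = 2*v*sin(theta)/g
sin(theta) = sin(61.09 deg) = 0.8754
T = 2*15.5*0.8754 / 9.81
T = 27.1368 / 9.81 = 2.7662 s

2.7662 s


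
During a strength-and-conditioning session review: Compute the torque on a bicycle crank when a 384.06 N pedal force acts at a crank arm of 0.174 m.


tau = F * d
tau = 384.06 * 0.174
tau = 66.8264 N*m

66.8264 N*m


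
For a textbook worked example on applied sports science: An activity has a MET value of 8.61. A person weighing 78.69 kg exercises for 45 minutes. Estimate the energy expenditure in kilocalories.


kcal = MET * mass * time_hr
Convert time: 45 min = 0.75 hr
kcal = 8.61 * 78.69 * 0.75
kcal = 508.1407 kcal

508.1407 kcal


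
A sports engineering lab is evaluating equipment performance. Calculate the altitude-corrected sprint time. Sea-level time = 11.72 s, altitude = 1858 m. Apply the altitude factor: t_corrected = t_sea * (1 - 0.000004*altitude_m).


Correction factor = 1 - 0.000004 * 1858 = 0.992568
t_corrected = t_sea * factor = 11.72 * 0.992568
t_corrected = 11.6329 s

11.6329 s


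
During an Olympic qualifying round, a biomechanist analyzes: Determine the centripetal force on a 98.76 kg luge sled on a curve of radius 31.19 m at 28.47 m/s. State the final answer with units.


Fc = m * v^2 / r
v^2 = 28.47^2 = 810.5409
Fc = 98.76 * 810.5409 / 31.19
Fc = 80049.0193 / 31.19 = 2566.4963 N

2566.4963 N


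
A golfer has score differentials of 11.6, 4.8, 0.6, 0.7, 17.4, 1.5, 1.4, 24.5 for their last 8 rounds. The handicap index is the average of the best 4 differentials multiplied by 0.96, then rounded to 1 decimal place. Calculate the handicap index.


All differentials: 11.6, 4.8, 0.6, 0.7, 17.4, 1.5, 1.4, 24.5
Sorted: 0.6, 0.7, 1.4, 1.5, 4.8, 11.6, 17.4, 24.5
Best 4: 0.6, 0.7, 1.4, 1.5
Average of best = 4.2 / 4 = 1.05
Raw index = 1.05 * 0.96 = 1.008
Handicap index = round(1.008, 1) = 1.0

1.0


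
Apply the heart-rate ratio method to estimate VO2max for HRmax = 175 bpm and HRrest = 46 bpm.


VO2max = 15.3 * HRmax / HRrest
VO2max = 15.3 * 175 / 46
VO2max = 2677.5 / 46 = 58.2065 mL/kg/min

58.2065 mL/kg/min


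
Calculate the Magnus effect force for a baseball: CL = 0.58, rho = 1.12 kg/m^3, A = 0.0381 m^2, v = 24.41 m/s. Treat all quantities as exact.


FM = 0.5 * CL * rho * A * v^2
FM = 0.5 * 0.58 * 1.12 * 0.0381 * 24.41^2
v^2 = 595.8481
FM = 0.5 * 0.58 * 1.12 * 0.0381 * 595.8481 = 7.3735 N

7.3735 N


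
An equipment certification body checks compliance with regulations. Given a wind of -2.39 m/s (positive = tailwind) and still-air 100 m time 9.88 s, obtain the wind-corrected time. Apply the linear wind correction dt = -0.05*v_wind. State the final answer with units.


dt = -0.05 * v_wind = -0.05 * -2.39 = 0.1195 s
t_corrected = t_still + dt = 9.88 + (0.1195)
t_corrected = 9.9995 s

9.9995 s


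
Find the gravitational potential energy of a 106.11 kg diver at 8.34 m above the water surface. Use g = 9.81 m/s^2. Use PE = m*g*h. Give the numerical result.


PE = m * g * h
PE = 106.11 * 9.81 * 8.34
PE = 1040.9391 * 8.34 = 8681.4321 J

8681.4321 J


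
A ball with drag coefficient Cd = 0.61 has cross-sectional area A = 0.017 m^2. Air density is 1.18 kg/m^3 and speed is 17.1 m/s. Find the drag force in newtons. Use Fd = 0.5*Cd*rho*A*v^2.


Fd = 0.5 * Cd * rho * A * v^2
Fd = 0.5 * 0.61 * 1.18 * 0.017 * 17.1^2
v^2 = 292.41
Fd = 0.5 * 0.61 * 1.18 * 0.017 * 292.41 = 1.7891 N

1.7891 N


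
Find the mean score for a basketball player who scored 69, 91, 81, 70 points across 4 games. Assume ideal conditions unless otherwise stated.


Average = sum / n
Sum = 311
Average = 311 / 4 = 77.75

77.75


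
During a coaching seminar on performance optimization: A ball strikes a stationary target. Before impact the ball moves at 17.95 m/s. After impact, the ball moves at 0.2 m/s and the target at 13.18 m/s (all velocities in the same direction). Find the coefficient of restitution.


e = (v2_after - v1_after) / (v1_before - v2_before)
Numerator = 13.18 - 0.2 = 12.98
Denominator = 17.95 - 0 = 17.95
e = 12.98 / 17.95 = 0.7231

0.7231


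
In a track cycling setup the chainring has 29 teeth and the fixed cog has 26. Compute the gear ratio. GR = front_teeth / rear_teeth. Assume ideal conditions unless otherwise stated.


GR = front_teeth / rear_teeth
GR = 29 / 26
GR = 1.1154

1.1154


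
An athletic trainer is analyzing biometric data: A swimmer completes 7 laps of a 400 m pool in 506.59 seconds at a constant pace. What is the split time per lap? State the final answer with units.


Split time = total_time / n_laps = 506.59 / 7
Split time = 72.37 s per lap

72.37 s


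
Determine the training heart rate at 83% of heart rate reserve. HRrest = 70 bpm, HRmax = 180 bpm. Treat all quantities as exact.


Target = HRrest + pct*(HRmax - HRrest)
Heart rate reserve = HRmax - HRrest = 180 - 70 = 110 bpm
Fraction = 83% = 0.83
Target = 70 + 0.83 * 110
Target = 70 + 91.3 = 161.3 bpm

161.3 bpm


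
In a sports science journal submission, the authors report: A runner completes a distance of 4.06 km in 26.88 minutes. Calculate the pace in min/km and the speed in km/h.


Pace = time / distance = 26.88 min / 4.06 km = 6.6207 min/km
Speed = distance / time_in_hours = 4.06 / 0.448 hr
Speed = 9.0625 km/h

6.6207 min/km, 9.0625 km/h


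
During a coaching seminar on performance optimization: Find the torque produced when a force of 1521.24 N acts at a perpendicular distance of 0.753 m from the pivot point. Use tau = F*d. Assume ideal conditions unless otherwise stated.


tau = F * d
tau = 1521.24 * 0.753
tau = 1145.4937 N*m

1145.4937 N*m


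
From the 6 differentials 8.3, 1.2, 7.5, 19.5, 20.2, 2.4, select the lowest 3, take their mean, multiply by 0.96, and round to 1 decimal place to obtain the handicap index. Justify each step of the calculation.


All differentials: 8.3, 1.2, 7.5, 19.5, 20.2, 2.4
Sorted: 1.2, 2.4, 7.5, 8.3, 19.5, 20.2
Best 3: 1.2, 2.4, 7.5
Average of best = 11.1 / 3 = 3.7
Raw index = 3.7 * 0.96 = 3.552
Handicap index = round(3.552, 1) = 3.6

3.6


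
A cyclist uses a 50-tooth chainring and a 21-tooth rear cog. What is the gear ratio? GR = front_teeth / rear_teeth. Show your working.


GR = front_teeth / rear_teeth
GR = 50 / 21
GR = 2.381

2.381


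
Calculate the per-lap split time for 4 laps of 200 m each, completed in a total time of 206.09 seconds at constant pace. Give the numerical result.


Split time = total_time / n_laps = 206.09 / 4
Split time = 51.5225 s per lap

51.5225 s


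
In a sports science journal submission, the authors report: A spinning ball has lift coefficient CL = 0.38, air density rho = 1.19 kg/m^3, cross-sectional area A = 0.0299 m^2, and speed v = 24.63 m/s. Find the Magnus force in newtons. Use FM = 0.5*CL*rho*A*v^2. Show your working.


FM = 0.5 * CL * rho * A * v^2
FM = 0.5 * 0.38 * 1.19 * 0.0299 * 24.63^2
v^2 = 606.6369
FM = 0.5 * 0.38 * 1.19 * 0.0299 * 606.6369 = 4.1011 N

4.1011 N


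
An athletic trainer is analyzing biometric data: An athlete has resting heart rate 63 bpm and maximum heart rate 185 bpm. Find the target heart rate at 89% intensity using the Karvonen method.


Target = HRrest + pct*(HRmax - HRrest)
Heart rate reserve = HRmax - HRrest = 185 - 63 = 122 bpm
Fraction = 89% = 0.89
Target = 63 + 0.89 * 122
Target = 63 + 108.58 = 171.58 bpm

171.58 bpm


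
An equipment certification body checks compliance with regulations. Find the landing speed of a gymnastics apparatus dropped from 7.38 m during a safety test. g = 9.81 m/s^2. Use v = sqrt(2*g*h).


v = sqrt(2 * g * h)
v = sqrt(2 * 9.81 * 7.38)
v = sqrt(144.7956) = 12.0331 m/s

12.0331 m/s


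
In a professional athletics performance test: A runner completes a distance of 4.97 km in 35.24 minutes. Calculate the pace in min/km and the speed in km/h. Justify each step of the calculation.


Pace = time / distance = 35.24 min / 4.97 km = 7.0905 min/km
Speed = distance / time_in_hours = 4.97 / 0.5873 hr
Speed = 8.462 km/h

7.0905 min/km, 8.462 km/h


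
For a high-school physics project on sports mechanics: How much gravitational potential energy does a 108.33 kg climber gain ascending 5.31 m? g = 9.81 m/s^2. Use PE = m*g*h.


PE = m * g * h
PE = 108.33 * 9.81 * 5.31
PE = 1062.7173 * 5.31 = 5643.0289 J

5643.0289 J


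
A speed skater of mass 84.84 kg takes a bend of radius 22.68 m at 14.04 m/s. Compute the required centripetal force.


Fc = m * v^2 / r
v^2 = 14.04^2 = 197.1216
Fc = 84.84 * 197.1216 / 22.68
Fc = 16723.7965 / 22.68 = 737.3808 N

737.3808 N


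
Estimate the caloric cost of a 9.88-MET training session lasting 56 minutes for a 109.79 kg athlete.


kcal = MET * mass * time_hr
Convert time: 56 min = 0.9333 hr
kcal = 9.88 * 109.79 * 0.9333
kcal = 1012.4102 kcal

1012.4102 kcal


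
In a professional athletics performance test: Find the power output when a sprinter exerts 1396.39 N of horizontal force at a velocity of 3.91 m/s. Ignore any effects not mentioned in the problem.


P = F * v
P = 1396.39 * 3.91
P = 5459.8849 W

5459.8849 W


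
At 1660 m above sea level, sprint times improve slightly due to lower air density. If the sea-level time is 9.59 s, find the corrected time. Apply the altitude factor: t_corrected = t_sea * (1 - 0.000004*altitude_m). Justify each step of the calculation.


Correction factor = 1 - 0.000004 * 1660 = 0.99336
t_corrected = t_sea * factor = 9.59 * 0.99336
t_corrected = 9.5263 s

9.5263 s


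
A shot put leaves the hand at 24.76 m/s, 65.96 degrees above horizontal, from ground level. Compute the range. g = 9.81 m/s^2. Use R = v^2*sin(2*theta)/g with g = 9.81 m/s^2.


R = v^2 * sin(2*theta) / g
Convert angle to radians: theta = 65.96 deg = 1.1512 rad
sin(2*theta) = sin(2.3024) = 0.7441
R = 24.76^2 * 0.7441 / 9.81
R = 613.0576 * 0.7441 / 9.81 = 46.4998 m

46.4998 m


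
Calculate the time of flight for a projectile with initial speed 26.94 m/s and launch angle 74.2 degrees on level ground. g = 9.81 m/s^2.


T = 2*v*sin(theta)/g
sin(theta) = sin(74.2 deg) = 0.9622
T = 2*26.94*0.9622 / 9.81
T = 51.8443 / 9.81 = 5.2848 s

5.2848 s


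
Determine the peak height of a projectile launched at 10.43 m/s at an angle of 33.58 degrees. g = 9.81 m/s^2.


H = (v*sin(theta))^2 / (2*g)
vy = v*sin(theta) = 10.43 * sin(33.58 deg) = 5.7688 m/s
H = vy^2 / (2*g) = 33.2795 / (2*9.81)
H = 33.2795 / 19.62 = 1.6962 m

1.6962 m


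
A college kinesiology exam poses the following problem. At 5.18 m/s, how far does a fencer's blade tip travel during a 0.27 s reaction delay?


d = v * t
d = 5.18 * 0.27
d = 1.3986 m

1.3986 m


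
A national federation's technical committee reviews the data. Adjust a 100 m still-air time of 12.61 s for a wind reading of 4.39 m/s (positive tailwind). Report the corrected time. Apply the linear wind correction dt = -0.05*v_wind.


dt = -0.05 * v_wind = -0.05 * 4.39 = -0.2195 s
t_corrected = t_still + dt = 12.61 + (-0.2195)
t_corrected = 12.3905 s

12.3905 s


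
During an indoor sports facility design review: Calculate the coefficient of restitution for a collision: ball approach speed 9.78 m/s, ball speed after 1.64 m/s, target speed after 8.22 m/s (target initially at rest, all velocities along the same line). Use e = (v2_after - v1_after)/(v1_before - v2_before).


e = (v2_after - v1_after) / (v1_before - v2_before)
Numerator = 8.22 - 1.64 = 6.58
Denominator = 9.78 - 0 = 9.78
e = 6.58 / 9.78 = 0.6728

0.6728


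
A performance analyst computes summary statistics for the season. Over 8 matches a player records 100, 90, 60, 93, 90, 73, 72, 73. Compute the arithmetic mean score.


Average = sum / n
Sum = 651
Average = 651 / 8 = 81.375

81.375


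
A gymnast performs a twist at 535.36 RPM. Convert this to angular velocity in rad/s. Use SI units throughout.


omega = RPM * 2 * pi / 60
omega = 535.36 * 2 * 3.14159 / 60
omega = 3363.7661 / 60 = 56.0628 rad/s

56.0628 rad/s


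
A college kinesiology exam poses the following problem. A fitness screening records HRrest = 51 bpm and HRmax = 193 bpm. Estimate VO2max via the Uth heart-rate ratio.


VO2max = 15.3 * HRmax / HRrest
VO2max = 15.3 * 193 / 51
VO2max = 2952.9 / 51 = 57.9 mL/kg/min

57.9 mL/kg/min


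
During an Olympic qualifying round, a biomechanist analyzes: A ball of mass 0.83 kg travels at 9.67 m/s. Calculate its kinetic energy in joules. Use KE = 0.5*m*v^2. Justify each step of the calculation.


KE = 0.5 * m * v^2
KE = 0.5 * 0.83 * 9.67^2
KE = 0.5 * 0.83 * 93.5089 = 38.8062 J

38.8062 J


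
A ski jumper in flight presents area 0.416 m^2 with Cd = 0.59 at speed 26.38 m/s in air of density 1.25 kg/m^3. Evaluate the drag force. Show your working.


Fd = 0.5 * Cd * rho * A * v^2
Fd = 0.5 * 0.59 * 1.25 * 0.416 * 26.38^2
v^2 = 695.9044
Fd = 0.5 * 0.59 * 1.25 * 0.416 * 695.9044 = 106.7517 N

106.7517 N


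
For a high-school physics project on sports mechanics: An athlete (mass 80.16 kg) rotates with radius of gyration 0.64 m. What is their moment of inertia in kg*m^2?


I = m * k^2
I = 80.16 * 0.64^2
I = 80.16 * 0.4096 = 32.8335 kg*m^2

32.8335 kg*m^2


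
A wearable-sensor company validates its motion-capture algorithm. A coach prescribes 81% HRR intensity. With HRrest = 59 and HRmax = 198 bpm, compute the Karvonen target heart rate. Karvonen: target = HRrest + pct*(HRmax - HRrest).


Target = HRrest + pct*(HRmax - HRrest)
Heart rate reserve = HRmax - HRrest = 198 - 59 = 139 bpm
Fraction = 81% = 0.81
Target = 59 + 0.81 * 139
Target = 59 + 112.59 = 171.59 bpm

171.59 bpm


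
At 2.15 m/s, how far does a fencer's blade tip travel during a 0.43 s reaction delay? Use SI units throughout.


d = v * t
d = 2.15 * 0.43
d = 0.9245 m

0.9245 m


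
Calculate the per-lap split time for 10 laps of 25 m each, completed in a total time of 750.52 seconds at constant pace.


Split time = total_time / n_laps = 750.52 / 10
Split time = 75.052 s per lap

75.052 s


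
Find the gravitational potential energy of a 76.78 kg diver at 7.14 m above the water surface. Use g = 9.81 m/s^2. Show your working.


PE = m * g * h
PE = 76.78 * 9.81 * 7.14
PE = 753.2118 * 7.14 = 5377.9323 J

5377.9323 J


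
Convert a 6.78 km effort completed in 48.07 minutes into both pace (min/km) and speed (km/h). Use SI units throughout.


Pace = time / distance = 48.07 min / 6.78 km = 7.09 min/km
Speed = distance / time_in_hours = 6.78 / 0.8012 hr
Speed = 8.4627 km/h

7.09 min/km, 8.4627 km/h


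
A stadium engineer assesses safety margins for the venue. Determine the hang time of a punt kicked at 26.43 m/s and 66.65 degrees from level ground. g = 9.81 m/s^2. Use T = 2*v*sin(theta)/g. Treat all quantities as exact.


T = 2*v*sin(theta)/g
sin(theta) = sin(66.65 deg) = 0.9181
T = 2*26.43*0.9181 / 9.81
T = 48.5308 / 9.81 = 4.9471 s

4.9471 s


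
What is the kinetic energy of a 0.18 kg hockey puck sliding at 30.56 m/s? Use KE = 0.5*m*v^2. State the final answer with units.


KE = 0.5 * m * v^2
KE = 0.5 * 0.18 * 30.56^2
KE = 0.5 * 0.18 * 933.9136 = 84.0522 J

84.0522 J


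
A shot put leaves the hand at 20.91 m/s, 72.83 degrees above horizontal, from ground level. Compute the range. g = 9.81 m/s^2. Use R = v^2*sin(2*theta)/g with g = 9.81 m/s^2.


R = v^2 * sin(2*theta) / g
Convert angle to radians: theta = 72.83 deg = 1.2711 rad
sin(2*theta) = sin(2.5422) = 0.5641
R = 20.91^2 * 0.5641 / 9.81
R = 437.2281 * 0.5641 / 9.81 = 25.1418 m

25.1418 m


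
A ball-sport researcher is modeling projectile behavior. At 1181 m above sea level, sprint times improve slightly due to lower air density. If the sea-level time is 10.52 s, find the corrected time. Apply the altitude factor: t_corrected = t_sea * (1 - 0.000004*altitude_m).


Correction factor = 1 - 0.000004 * 1181 = 0.995276
t_corrected = t_sea * factor = 10.52 * 0.995276
t_corrected = 10.4703 s

10.4703 s


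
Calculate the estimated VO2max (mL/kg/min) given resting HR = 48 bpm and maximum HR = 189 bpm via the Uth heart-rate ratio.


VO2max = 15.3 * HRmax / HRrest
VO2max = 15.3 * 189 / 48
VO2max = 2891.7 / 48 = 60.2438 mL/kg/min

60.2438 mL/kg/min


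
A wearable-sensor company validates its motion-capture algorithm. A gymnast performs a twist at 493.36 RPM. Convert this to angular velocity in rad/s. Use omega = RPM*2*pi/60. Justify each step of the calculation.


omega = RPM * 2 * pi / 60
omega = 493.36 * 2 * 3.14159 / 60
omega = 3099.8723 / 60 = 51.6645 rad/s

51.6645 rad/s


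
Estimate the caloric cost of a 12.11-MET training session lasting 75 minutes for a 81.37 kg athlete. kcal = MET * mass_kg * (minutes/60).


kcal = MET * mass * time_hr
Convert time: 75 min = 1.25 hr
kcal = 12.11 * 81.37 * 1.25
kcal = 1231.7384 kcal

1231.7384 kcal


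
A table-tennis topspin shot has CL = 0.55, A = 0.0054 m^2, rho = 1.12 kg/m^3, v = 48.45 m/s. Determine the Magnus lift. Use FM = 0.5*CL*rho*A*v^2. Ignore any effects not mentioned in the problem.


FM = 0.5 * CL * rho * A * v^2
FM = 0.5 * 0.55 * 1.12 * 0.0054 * 48.45^2
v^2 = 2347.4025
FM = 0.5 * 0.55 * 1.12 * 0.0054 * 2347.4025 = 3.9042 N

3.9042 N


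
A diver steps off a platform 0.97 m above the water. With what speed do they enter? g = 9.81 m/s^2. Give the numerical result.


v = sqrt(2 * g * h)
v = sqrt(2 * 9.81 * 0.97)
v = sqrt(19.0314) = 4.3625 m/s

4.3625 m/s


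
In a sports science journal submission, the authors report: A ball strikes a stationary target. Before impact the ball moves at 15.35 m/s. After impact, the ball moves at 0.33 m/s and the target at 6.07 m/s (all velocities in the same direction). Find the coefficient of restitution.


e = (v2_after - v1_after) / (v1_before - v2_before)
Numerator = 6.07 - 0.33 = 5.74
Denominator = 15.35 - 0 = 15.35
e = 5.74 / 15.35 = 0.3739

0.3739


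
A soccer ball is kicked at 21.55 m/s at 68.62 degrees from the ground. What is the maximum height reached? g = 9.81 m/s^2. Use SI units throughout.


H = (v*sin(theta))^2 / (2*g)
vy = v*sin(theta) = 21.55 * sin(68.62 deg) = 20.067 m/s
H = vy^2 / (2*g) = 402.6843 / (2*9.81)
H = 402.6843 / 19.62 = 20.5242 m

20.5242 m


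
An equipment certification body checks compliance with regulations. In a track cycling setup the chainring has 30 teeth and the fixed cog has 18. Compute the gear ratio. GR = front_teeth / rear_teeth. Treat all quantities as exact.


GR = front_teeth / rear_teeth
GR = 30 / 18
GR = 1.6667

1.6667


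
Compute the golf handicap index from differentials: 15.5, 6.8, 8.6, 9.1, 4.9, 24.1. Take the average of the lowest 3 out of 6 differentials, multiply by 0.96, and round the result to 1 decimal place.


All differentials: 15.5, 6.8, 8.6, 9.1, 4.9, 24.1
Sorted: 4.9, 6.8, 8.6, 9.1, 15.5, 24.1
Best 3: 4.9, 6.8, 8.6
Average of best = 20.3 / 3 = 6.7667
Raw index = 6.7667 * 0.96 = 6.496
Handicap index = round(6.496, 1) = 6.5

6.5


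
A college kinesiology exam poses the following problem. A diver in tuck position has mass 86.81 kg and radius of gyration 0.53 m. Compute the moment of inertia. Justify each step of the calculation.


I = m * k^2
I = 86.81 * 0.53^2
I = 86.81 * 0.2809 = 24.3849 kg*m^2

24.3849 kg*m^2


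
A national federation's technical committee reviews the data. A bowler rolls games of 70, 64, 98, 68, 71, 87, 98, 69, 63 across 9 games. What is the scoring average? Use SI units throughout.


Average = sum / n
Sum = 688
Average = 688 / 9 = 76.4444

76.4444


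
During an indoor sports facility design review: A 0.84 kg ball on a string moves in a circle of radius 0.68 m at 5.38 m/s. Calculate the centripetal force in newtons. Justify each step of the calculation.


Fc = m * v^2 / r
v^2 = 5.38^2 = 28.9444
Fc = 0.84 * 28.9444 / 0.68
Fc = 24.3133 / 0.68 = 35.7548 N

35.7548 N


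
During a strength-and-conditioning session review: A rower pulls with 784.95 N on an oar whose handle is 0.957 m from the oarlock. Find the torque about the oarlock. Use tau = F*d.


tau = F * d
tau = 784.95 * 0.957
tau = 751.1971 N*m

751.1971 N*m


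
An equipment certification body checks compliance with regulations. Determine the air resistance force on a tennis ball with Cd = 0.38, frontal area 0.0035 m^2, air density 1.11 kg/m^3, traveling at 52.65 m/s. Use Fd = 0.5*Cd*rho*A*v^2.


Fd = 0.5 * Cd * rho * A * v^2
Fd = 0.5 * 0.38 * 1.11 * 0.0035 * 52.65^2
v^2 = 2772.0225
Fd = 0.5 * 0.38 * 1.11 * 0.0035 * 2772.0225 = 2.0462 N

2.0462 N


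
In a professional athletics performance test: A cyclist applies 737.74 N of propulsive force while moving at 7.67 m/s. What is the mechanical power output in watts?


P = F * v
P = 737.74 * 7.67
P = 5658.4658 W

5658.4658 W


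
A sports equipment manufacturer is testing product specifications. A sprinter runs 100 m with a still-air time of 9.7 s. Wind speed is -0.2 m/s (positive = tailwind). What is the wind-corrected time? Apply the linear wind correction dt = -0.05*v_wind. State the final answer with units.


dt = -0.05 * v_wind = -0.05 * -0.2 = 0.01 s
t_corrected = t_still + dt = 9.7 + (0.01)
t_corrected = 9.71 s

9.71 s


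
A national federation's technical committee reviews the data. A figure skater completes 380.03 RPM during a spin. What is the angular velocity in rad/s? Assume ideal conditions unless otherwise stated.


omega = RPM * 2 * pi / 60
omega = 380.03 * 2 * 3.14159 / 60
omega = 2387.7989 / 60 = 39.7966 rad/s

39.7966 rad/s


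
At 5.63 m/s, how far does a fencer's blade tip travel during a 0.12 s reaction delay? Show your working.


d = v * t
d = 5.63 * 0.12
d = 0.6756 m

0.6756 m


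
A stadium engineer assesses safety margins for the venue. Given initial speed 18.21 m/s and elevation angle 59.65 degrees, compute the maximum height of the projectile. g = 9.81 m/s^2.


H = (v*sin(theta))^2 / (2*g)
vy = v*sin(theta) = 18.21 * sin(59.65 deg) = 15.7144 m/s
H = vy^2 / (2*g) = 246.9427 / (2*9.81)
H = 246.9427 / 19.62 = 12.5863 m

12.5863 m


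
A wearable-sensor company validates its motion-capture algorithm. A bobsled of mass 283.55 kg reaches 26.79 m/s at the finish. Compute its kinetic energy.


KE = 0.5 * m * v^2
KE = 0.5 * 283.55 * 26.79^2
KE = 0.5 * 283.55 * 717.7041 = 101752.4988 J

101752.4988 J


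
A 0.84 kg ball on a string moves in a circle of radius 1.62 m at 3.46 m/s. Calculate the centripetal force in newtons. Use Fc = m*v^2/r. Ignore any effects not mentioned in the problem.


Fc = m * v^2 / r
v^2 = 3.46^2 = 11.9716
Fc = 0.84 * 11.9716 / 1.62
Fc = 10.0561 / 1.62 = 6.2075 N

6.2075 N


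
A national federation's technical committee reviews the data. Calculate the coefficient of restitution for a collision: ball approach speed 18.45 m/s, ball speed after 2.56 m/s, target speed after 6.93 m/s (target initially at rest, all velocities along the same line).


e = (v2_after - v1_after) / (v1_before - v2_before)
Numerator = 6.93 - 2.56 = 4.37
Denominator = 18.45 - 0 = 18.45
e = 4.37 / 18.45 = 0.2369

0.2369


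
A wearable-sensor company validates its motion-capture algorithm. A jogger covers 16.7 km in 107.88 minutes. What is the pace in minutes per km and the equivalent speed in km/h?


Pace = time / distance = 107.88 min / 16.7 km = 6.4599 min/km
Speed = distance / time_in_hours = 16.7 / 1.798 hr
Speed = 9.2881 km/h

6.4599 min/km, 9.2881 km/h


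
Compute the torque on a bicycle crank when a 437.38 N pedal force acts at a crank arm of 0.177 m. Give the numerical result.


tau = F * d
tau = 437.38 * 0.177
tau = 77.4163 N*m

77.4163 N*m


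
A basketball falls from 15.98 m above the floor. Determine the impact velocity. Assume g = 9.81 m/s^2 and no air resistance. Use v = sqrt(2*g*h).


v = sqrt(2 * g * h)
v = sqrt(2 * 9.81 * 15.98)
v = sqrt(313.5276) = 17.7067 m/s

17.7067 m/s


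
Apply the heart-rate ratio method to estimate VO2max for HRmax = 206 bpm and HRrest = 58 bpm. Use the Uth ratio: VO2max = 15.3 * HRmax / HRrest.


VO2max = 15.3 * HRmax / HRrest
VO2max = 15.3 * 206 / 58
VO2max = 3151.8 / 58 = 54.3414 mL/kg/min

54.3414 mL/kg/min


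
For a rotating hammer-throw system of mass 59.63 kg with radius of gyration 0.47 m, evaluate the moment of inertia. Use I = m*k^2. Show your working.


I = m * k^2
I = 59.63 * 0.47^2
I = 59.63 * 0.2209 = 13.1723 kg*m^2

13.1723 kg*m^2


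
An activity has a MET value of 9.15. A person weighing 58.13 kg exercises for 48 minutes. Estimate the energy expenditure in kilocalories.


kcal = MET * mass * time_hr
Convert time: 48 min = 0.8 hr
kcal = 9.15 * 58.13 * 0.8
kcal = 425.5116 kcal

425.5116 kcal


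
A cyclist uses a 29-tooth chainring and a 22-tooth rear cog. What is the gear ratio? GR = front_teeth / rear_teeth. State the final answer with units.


GR = front_teeth / rear_teeth
GR = 29 / 22
GR = 1.3182

1.3182


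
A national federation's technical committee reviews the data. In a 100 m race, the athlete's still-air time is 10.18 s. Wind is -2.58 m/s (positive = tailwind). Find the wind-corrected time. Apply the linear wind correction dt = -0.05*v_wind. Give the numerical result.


dt = -0.05 * v_wind = -0.05 * -2.58 = 0.129 s
t_corrected = t_still + dt = 10.18 + (0.129)
t_corrected = 10.309 s

10.309 s


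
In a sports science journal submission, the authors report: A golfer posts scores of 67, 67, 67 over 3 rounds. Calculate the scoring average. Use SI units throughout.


Average = sum / n
Sum = 201
Average = 201 / 3 = 67

67


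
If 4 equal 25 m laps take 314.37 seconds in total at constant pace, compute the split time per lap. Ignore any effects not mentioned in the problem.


Split time = total_time / n_laps = 314.37 / 4
Split time = 78.5925 s per lap

78.5925 s


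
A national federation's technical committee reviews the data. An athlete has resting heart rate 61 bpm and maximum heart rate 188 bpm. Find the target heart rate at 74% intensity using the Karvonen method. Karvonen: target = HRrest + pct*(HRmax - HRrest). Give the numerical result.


Target = HRrest + pct*(HRmax - HRrest)
Heart rate reserve = HRmax - HRrest = 188 - 61 = 127 bpm
Fraction = 74% = 0.74
Target = 61 + 0.74 * 127
Target = 61 + 93.98 = 154.98 bpm

154.98 bpm


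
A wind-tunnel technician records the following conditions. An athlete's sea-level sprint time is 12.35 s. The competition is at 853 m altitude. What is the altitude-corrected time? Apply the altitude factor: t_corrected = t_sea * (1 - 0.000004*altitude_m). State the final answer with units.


Correction factor = 1 - 0.000004 * 853 = 0.996588
t_corrected = t_sea * factor = 12.35 * 0.996588
t_corrected = 12.3079 s

12.3079 s


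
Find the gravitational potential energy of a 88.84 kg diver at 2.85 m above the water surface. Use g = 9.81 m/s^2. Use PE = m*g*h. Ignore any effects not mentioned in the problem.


PE = m * g * h
PE = 88.84 * 9.81 * 2.85
PE = 871.5204 * 2.85 = 2483.8331 J

2483.8331 J


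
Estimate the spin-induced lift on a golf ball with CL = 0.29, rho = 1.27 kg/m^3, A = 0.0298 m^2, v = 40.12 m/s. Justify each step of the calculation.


FM = 0.5 * CL * rho * A * v^2
FM = 0.5 * 0.29 * 1.27 * 0.0298 * 40.12^2
v^2 = 1609.6144
FM = 0.5 * 0.29 * 1.27 * 0.0298 * 1609.6144 = 8.833 N

8.833 N


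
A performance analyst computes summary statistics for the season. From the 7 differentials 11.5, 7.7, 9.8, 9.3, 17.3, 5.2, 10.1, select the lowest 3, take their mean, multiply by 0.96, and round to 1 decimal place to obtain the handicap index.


All differentials: 11.5, 7.7, 9.8, 9.3, 17.3, 5.2, 10.1
Sorted: 5.2, 7.7, 9.3, 9.8, 10.1, 11.5, 17.3
Best 3: 5.2, 7.7, 9.3
Average of best = 22.2 / 3 = 7.4
Raw index = 7.4 * 0.96 = 7.104
Handicap index = round(7.104, 1) = 7.1

7.1


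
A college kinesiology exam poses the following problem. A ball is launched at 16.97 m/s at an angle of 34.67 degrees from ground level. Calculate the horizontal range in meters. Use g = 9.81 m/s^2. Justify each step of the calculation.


R = v^2 * sin(2*theta) / g
Convert angle to radians: theta = 34.67 deg = 0.6051 rad
sin(2*theta) = sin(1.2102) = 0.9357
R = 16.97^2 * 0.9357 / 9.81
R = 287.9809 * 0.9357 / 9.81 = 27.468 m

27.468 m


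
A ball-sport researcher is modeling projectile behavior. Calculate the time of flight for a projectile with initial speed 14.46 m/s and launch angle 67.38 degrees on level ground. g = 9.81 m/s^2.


T = 2*v*sin(theta)/g
sin(theta) = sin(67.38 deg) = 0.9231
T = 2*14.46*0.9231 / 9.81
T = 26.6954 / 9.81 = 2.7212 s

2.7212 s


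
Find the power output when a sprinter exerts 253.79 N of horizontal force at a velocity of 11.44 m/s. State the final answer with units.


P = F * v
P = 253.79 * 11.44
P = 2903.3576 W

2903.3576 W


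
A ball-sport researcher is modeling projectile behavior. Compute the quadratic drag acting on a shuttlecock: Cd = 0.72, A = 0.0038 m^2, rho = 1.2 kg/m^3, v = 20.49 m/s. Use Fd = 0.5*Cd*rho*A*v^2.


Fd = 0.5 * Cd * rho * A * v^2
Fd = 0.5 * 0.72 * 1.2 * 0.0038 * 20.49^2
v^2 = 419.8401
Fd = 0.5 * 0.72 * 1.2 * 0.0038 * 419.8401 = 0.6892 N

0.6892 N


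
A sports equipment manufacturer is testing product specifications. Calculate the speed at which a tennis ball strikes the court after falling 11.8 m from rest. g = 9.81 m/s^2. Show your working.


v = sqrt(2 * g * h)
v = sqrt(2 * 9.81 * 11.8)
v = sqrt(231.516) = 15.2156 m/s

15.2156 m/s


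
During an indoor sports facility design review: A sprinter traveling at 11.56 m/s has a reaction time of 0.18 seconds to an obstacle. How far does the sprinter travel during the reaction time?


d = v * t
d = 11.56 * 0.18
d = 2.0808 m

2.0808 m


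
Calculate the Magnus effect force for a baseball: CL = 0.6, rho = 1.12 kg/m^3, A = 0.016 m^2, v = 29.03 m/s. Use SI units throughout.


FM = 0.5 * CL * rho * A * v^2
FM = 0.5 * 0.6 * 1.12 * 0.016 * 29.03^2
v^2 = 842.7409
FM = 0.5 * 0.6 * 1.12 * 0.016 * 842.7409 = 4.5306 N

4.5306 N


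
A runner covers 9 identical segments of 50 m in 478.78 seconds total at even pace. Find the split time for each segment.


Split time = total_time / n_laps = 478.78 / 9
Split time = 53.1978 s per lap

53.1978 s


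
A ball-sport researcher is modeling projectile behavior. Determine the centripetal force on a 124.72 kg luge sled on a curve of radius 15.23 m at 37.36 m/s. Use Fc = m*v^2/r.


Fc = m * v^2 / r
v^2 = 37.36^2 = 1395.7696
Fc = 124.72 * 1395.7696 / 15.23
Fc = 174080.3845 / 15.23 = 11430.0975 N

11430.0975 N


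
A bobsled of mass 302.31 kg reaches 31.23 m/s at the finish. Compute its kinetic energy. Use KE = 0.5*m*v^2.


KE = 0.5 * m * v^2
KE = 0.5 * 302.31 * 31.23^2
KE = 0.5 * 302.31 * 975.3129 = 147423.4214 J

147423.4214 J
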